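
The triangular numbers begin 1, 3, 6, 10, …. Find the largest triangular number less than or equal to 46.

45

Solve n(n+1)/2 ≤ 46 for integer n.
n = 9 gives 45 ≤ 46, while n = 10 gives 55 > 46; so the answer is 45.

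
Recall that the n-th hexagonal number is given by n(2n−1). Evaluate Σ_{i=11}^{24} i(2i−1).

8785

Σ i(2i−1) = 2Σi² − Σi over i = 11..24.
Σi = 300 − 55 = 245 and Σi² = 4900 − 385 = 4515.
2·4515 − 1·245 = 8785.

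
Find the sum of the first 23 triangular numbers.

2300

Σ i(i+1)/2 = (Σi² + Σi) / 2 over i = 1..23.
Σi = 276 and Σi² = 4324.
(1·4324 + 1·276) / 2 = 4600/2 = 2300.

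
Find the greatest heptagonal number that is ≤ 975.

970

Solve n(5n−3)/2 ≤ 975 for integer n.
n = 20 gives 970 ≤ 975, while n = 21 gives 1071 > 975; so the answer is 970.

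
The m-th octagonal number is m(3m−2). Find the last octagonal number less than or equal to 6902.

Solve n(3n−2) ≤ 6902 for integer n.
n = 48 gives 6816 ≤ 6902, while n = 49 gives 7105 > 6902; so the answer is 6816.

6816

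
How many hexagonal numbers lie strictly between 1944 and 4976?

The n-th hexagonal number is n(2n−1).
Smallest index with value > 1944: n = 32 (giving 2016).
Largest index with value < 4976: n = 50 (giving 4950).
Indices 32 through 50: 19 terms.

19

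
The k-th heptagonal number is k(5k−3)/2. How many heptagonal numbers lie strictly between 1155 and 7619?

34

The n-th heptagonal number is n(5n−3)/2.
Smallest index with value > 1155: n = 22 (giving 1177).
Largest index with value < 7619: n = 55 (giving 7480).
Indices 22 through 55: 34 terms.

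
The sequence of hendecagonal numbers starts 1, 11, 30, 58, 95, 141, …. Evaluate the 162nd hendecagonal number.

The 162nd hendecagonal number is n(9n−7)/2 with n = 162.
162·(9·162 − 7)/2 = 162·1451/2 = 117531.

117531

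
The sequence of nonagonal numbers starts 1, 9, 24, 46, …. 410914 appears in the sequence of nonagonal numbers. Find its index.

Set n(7n−5)/2 = 410914, giving 7n² − 5n − 821828 = 0.
The discriminant is 25 + 56·410914 = 23011209, and √23011209 = 4797.
So n = (5 + 4797) / 14 = 4802/14 = 343.
Check: 343·(7·343 − 5)/2 = 410914. ✓

343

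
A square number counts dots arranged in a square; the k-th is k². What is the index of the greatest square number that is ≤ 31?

Solve n² ≤ 31 for integer n.
n = 5 gives 25 ≤ 31, while n = 6 gives 36 > 31; so the answer is index 5.

5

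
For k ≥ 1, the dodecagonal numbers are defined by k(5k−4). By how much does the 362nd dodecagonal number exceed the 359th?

362·(5·362 − 4) = 653772 and 359·(5·359 − 4) = 642969.
Difference: 653772 − 642969 = 10803.

10803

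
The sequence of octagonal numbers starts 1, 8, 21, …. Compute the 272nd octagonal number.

The 272nd octagonal number is n(3n−2) with n = 272.
272·(3·272 − 2) = 272·814 = 221408.

221408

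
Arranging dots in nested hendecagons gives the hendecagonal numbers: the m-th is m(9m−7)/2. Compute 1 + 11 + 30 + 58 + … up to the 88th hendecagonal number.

1025992

Σ i(9i−7)/2 = (9Σi² − 7Σi) / 2 over i = 1..88.
Σi = 3916 and Σi² = 231044.
(9·231044 − 7·3916) / 2 = 2051984/2 = 1025992.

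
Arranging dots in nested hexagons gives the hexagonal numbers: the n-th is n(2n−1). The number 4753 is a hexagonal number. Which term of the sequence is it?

49

Set n(2n−1) = 4753, giving 2n² − n − 4753 = 0.
So n = (1 + 195) / 4 = 196/4 = 49.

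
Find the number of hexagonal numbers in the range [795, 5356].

32

The n-th hexagonal number is n(2n−1).
Smallest index with value ≥ 795: n = 21 (giving 861).
Largest index with value ≤ 5356: n = 52 (giving 5356).
Indices 21 through 52: 32 terms.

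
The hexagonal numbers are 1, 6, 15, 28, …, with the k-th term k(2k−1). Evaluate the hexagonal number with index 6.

66

6·(2·6 − 1) = 6·11 = 66.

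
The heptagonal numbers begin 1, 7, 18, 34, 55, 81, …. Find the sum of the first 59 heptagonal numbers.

172870

Σ i(5i−3)/2 = (5Σi² − 3Σi) / 2 over i = 1..59.
Σi = 1770 and Σi² = 70210.
(5·70210 − 3·1770) / 2 = 345740/2 = 172870.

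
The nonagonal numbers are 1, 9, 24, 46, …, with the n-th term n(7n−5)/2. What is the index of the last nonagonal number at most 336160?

310

Solve n(7n−5)/2 ≤ 336160 for integer n.
n = 310 gives 335575 ≤ 336160, while n = 311 gives 337746 > 336160; so the answer is index 310.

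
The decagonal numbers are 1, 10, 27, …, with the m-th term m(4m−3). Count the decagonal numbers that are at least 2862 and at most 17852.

The n-th decagonal number is n(4n−3).
Smallest index with value ≥ 2862: n = 28 (giving 3052).
Largest index with value ≤ 17852: n = 67 (giving 17755).
Indices 28 through 67: 40 terms.

40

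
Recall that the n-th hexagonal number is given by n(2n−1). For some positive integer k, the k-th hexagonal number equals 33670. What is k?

Set n(2n−1) = 33670, giving 2n² − n − 33670 = 0.
The discriminant is 1 + 8·33670 = 269361, and √269361 = 519.
So n = (1 + 519) / 4 = 520/4 = 130.

130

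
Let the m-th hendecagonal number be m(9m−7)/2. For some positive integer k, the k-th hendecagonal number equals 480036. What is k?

Set n(9n−7)/2 = 480036, giving 9n² − 7n − 960072 = 0.
The discriminant is 49 + 72·480036 = 34562641, and √34562641 = 5879.
So n = (7 + 5879) / 18 = 5886/18 = 327.
Check: 327·(9·327 − 7)/2 = 480036. ✓

327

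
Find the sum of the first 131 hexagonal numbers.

1507286

Σ i(2i−1) = 2Σi² − Σi over i = 1..131.
Σi = 8646 and Σi² = 757966.
2·757966 − 1·8646 = 1507286.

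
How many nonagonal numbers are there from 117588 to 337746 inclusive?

The n-th nonagonal number is n(7n−5)/2.
Smallest index with value ≥ 117588: n = 184 (giving 118036).
Largest index with value ≤ 337746: n = 311 (giving 337746).
Indices 184 through 311: 128 terms.

128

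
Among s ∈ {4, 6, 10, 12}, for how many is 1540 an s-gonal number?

2

s = 4: P(4, 39) = 1521 and P(4, 40) = 1600; 1540 is not s-gonal.
s = 6: P(6, 28) = 1540. ✓
s = 10: P(10, 20) = 1540. ✓
s = 12: P(12, 17) = 1377 and P(12, 18) = 1548; 1540 is not s-gonal.
Hits: s ∈ {6, 10} → 2.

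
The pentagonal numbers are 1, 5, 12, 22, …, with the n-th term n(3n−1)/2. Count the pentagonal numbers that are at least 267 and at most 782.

The n-th pentagonal number is n(3n−1)/2.
Smallest index with value ≥ 267: n = 14 (giving 287).
Largest index with value ≤ 782: n = 23 (giving 782).
Indices 14 through 23: 10 terms.

10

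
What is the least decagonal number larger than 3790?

4000

Solve n(4n−3) > 3790 for integer n.
The largest n with value ≤ 3790 is 31 (since 3751 ≤ 3790 < 4000), so the first above is n = 32, value 4000.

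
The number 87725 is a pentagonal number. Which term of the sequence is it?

242

Set n(3n−1)/2 = 87725, giving 3n² − n − 175450 = 0.
The discriminant is 1 + 24·87725 = 2105401, and √2105401 = 1451.
So n = (1 + 1451) / 6 = 1452/6 = 242.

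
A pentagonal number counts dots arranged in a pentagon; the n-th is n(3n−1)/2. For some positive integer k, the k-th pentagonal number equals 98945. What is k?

257

Set n(3n−1)/2 = 98945, giving 3n² − n − 197890 = 0.
The discriminant is 1 + 24·98945 = 2374681, and √2374681 = 1541.
So n = (1 + 1541) / 6 = 1542/6 = 257.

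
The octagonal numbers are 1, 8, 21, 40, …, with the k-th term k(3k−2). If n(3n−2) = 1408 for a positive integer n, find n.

22

Set n(3n−2) = 1408, giving 3n² − 2n − 1408 = 0.
The discriminant is 4 + 12·1408 = 16900, and √16900 = 130.
So n = (2 + 130) / 6 = 132/6 = 22.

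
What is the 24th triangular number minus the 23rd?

24

Consecutive triangular numbers differ by n: T_{24} − T_{23} = 24.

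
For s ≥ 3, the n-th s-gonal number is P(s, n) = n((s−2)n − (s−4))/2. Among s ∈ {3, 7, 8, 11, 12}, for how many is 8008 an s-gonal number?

1

s = 3: P(3, 126) = 8001 and P(3, 127) = 8128; 8008 is not s-gonal.
s = 7: P(7, 56) = 7756 and P(7, 57) = 8037; 8008 is not s-gonal.
s = 8: P(8, 52) = 8008. ✓
s = 11: P(11, 42) = 7791 and P(11, 43) = 8170; 8008 is not s-gonal.
s = 12: P(12, 40) = 7840 and P(12, 41) = 8241; 8008 is not s-gonal.
Hits: s ∈ {8} → 1.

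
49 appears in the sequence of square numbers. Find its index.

We need n² = 49, so n = √49 = 7.

7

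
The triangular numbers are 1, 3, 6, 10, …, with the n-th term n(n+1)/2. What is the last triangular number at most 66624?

66430

Solve n(n+1)/2 ≤ 66624 for integer n.
n = 364 gives 66430 ≤ 66624, while n = 365 gives 66795 > 66624; so the answer is 66430.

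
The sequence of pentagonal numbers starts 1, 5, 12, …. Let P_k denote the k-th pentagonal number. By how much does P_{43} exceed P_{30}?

43·(3·43 − 1)/2 = 2752 and 30·(3·30 − 1)/2 = 1335.
Difference: 2752 − 1335 = 1417.

1417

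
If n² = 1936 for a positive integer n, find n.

44

We need n² = 1936, so n = √1936 = 44.
Check: 44² = 1936. ✓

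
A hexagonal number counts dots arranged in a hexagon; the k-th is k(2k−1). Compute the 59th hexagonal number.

59·(2·59 − 1) = 59·117 = 6903.

6903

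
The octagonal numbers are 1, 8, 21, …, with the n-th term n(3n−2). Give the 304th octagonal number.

The 304th octagonal number is n(3n−2) with n = 304.
304·(3·304 − 2) = 304·910 = 276640.

276640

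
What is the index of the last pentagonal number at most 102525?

261

Solve n(3n−1)/2 ≤ 102525 for integer n.
n = 261 gives 102051 ≤ 102525, while n = 262 gives 102835 > 102525; so the answer is index 261.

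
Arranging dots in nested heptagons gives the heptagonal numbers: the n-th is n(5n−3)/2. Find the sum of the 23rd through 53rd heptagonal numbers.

116343

Σ i(5i−3)/2 = (5Σi² − 3Σi) / 2 over i = 23..53.
Σi = 1431 − 253 = 1178 and Σi² = 51039 − 3795 = 47244.
(5·47244 − 3·1178) / 2 = 232686/2 = 116343.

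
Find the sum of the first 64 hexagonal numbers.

Σ i(2i−1) = 2Σi² − Σi over i = 1..64.
Σi = 2080 and Σi² = 89440.
2·89440 − 1·2080 = 176800.

176800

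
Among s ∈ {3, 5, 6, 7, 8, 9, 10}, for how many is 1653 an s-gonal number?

2

s = 3: P(3, 57) = 1653. ✓
s = 5: P(5, 33) = 1617 and P(5, 34) = 1717; 1653 is not s-gonal.
s = 6: P(6, 29) = 1653. ✓
s = 7: P(7, 26) = 1651 and P(7, 27) = 1782; 1653 is not s-gonal.
s = 8: P(8, 23) = 1541 and P(8, 24) = 1680; 1653 is not s-gonal.
s = 9: P(9, 22) = 1639 and P(9, 23) = 1794; 1653 is not s-gonal.
s = 10: P(10, 20) = 1540 and P(10, 21) = 1701; 1653 is not s-gonal.
Hits: s ∈ {3, 6} → 2.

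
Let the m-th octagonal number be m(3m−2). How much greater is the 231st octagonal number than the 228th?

4125

231·(3·231 − 2) = 159621 and 228·(3·228 − 2) = 155496.
Difference: 159621 − 155496 = 4125.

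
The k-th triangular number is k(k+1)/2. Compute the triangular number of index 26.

351

The 26th triangular number is n(n+1)/2 with n = 26.
26·27/2 = 702/2 = 351.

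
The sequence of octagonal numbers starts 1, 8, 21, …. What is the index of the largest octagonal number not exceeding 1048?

Solve n(3n−2) ≤ 1048 for integer n.
n = 19 gives 1045 ≤ 1048, while n = 20 gives 1160 > 1048; so the answer is index 19.

19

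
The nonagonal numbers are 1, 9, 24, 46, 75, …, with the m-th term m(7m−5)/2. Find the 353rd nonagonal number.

435249

The 353rd nonagonal number is n(7n−5)/2 with n = 353.
353·(7·353 − 5)/2 = 353·2466/2 = 353·1233 = 435249.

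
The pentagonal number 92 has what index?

Set n(3n−1)/2 = 92, giving 3n² − n − 184 = 0.
So n = (1 + 47) / 6 = 48/6 = 8.

8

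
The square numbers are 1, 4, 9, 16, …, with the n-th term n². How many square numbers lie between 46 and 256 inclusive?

10

The n-th square number is n².
Smallest index with value ≥ 46: n = 7 (giving 49).
Largest index with value ≤ 256: n = 16 (giving 256).
Indices 7 through 16: 10 terms.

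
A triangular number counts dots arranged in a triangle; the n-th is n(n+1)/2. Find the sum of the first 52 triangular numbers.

24804

Σ i(i+1)/2 = (Σi² + Σi) / 2 over i = 1..52.
Σi = 1378 and Σi² = 48230.
(1·48230 + 1·1378) / 2 = 49608/2 = 24804.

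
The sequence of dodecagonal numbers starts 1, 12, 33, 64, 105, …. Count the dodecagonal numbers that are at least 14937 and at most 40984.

35

The n-th dodecagonal number is n(5n−4).
Smallest index with value ≥ 14937: n = 56 (giving 15456).
Largest index with value ≤ 40984: n = 90 (giving 40140).
Indices 56 through 90: 35 terms.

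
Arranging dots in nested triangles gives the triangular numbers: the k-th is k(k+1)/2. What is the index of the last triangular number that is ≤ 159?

Solve n(n+1)/2 ≤ 159 for integer n.
n = 17 gives 153 ≤ 159, while n = 18 gives 171 > 159; so the answer is index 17.

17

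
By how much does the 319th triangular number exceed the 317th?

637

319·320/2 = 51040 and 317·318/2 = 50403.
Difference: 51040 − 50403 = 637.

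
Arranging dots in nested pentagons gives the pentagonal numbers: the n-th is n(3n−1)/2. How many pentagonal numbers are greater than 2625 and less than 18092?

67

The n-th pentagonal number is n(3n−1)/2.
Smallest index with value > 2625: n = 43 (giving 2752).
Largest index with value < 18092: n = 109 (giving 17767).
Indices 43 through 109: 67 terms.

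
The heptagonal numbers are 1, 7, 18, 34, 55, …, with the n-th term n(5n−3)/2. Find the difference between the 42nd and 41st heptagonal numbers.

Consecutive heptagonal numbers differ by 5n − 4: here 5·42 − 4 = 206.

206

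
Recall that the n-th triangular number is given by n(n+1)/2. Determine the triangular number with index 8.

36

The 8th triangular number is n(n+1)/2 with n = 8.
8·9/2 = 72/2 = 36.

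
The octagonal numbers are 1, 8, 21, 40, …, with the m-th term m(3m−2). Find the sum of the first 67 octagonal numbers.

302974

Σ i(3i−2) = 3Σi² − 2Σi over i = 1..67.
Σi = 2278 and Σi² = 102510.
3·102510 − 2·2278 = 302974.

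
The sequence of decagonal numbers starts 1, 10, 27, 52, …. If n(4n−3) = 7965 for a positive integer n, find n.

Set n(4n−3) = 7965, giving 4n² − 3n − 7965 = 0.
So n = (3 + 357) / 8 = 360/8 = 45.

45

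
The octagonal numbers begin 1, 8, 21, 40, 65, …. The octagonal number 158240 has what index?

Set n(3n−2) = 158240, giving 3n² − 2n − 158240 = 0.
The discriminant is 4 + 12·158240 = 1898884, and √1898884 = 1378.
So n = (2 + 1378) / 6 = 1380/6 = 230.

230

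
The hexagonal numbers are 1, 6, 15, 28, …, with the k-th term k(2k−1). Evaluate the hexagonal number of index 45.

4005

The 45th hexagonal number is n(2n−1) with n = 45.
45·(2·45 − 1) = 45·89 = 4005.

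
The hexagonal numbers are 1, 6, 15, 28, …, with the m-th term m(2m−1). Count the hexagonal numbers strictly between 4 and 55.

4

The n-th hexagonal number is n(2n−1).
Smallest index with value > 4: n = 2 (giving 6).
Largest index with value < 55: n = 5 (giving 45).
Indices 2 through 5: 4 terms.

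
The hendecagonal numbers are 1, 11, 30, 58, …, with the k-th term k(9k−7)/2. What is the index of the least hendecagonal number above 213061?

218

Solve n(9n−7)/2 > 213061 for integer n.
The largest n with value ≤ 213061 is 217 (since 211141 ≤ 213061 < 213095), so the first above is n = 218, value 213095.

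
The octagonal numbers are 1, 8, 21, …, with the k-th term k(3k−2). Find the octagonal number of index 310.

287680

310·(3·310 − 2) = 310·928 = 287680.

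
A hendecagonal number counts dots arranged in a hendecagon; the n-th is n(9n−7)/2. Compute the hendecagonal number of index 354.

354·(9·354 − 7)/2 = 354·3179/2 = 562683.

562683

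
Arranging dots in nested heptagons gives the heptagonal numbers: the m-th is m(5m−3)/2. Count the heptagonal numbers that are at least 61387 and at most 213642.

The n-th heptagonal number is n(5n−3)/2.
Smallest index with value ≥ 61387: n = 157 (giving 61387).
Largest index with value ≤ 213642: n = 292 (giving 212722).
Indices 157 through 292: 136 terms.

136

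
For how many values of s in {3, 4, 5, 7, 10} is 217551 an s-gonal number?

1

s = 3: P(3, 659) = 217470 and P(3, 660) = 218130; 217551 is not s-gonal.
s = 4: P(4, 466) = 217156 and P(4, 467) = 218089; 217551 is not s-gonal.
s = 5: P(5, 381) = 217551. ✓
s = 7: P(7, 295) = 217120 and P(7, 296) = 218596; 217551 is not s-gonal.
s = 10: P(10, 233) = 216457 and P(10, 234) = 218322; 217551 is not s-gonal.
Hits: s ∈ {5} → 1.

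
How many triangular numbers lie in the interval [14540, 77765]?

The n-th triangular number is n(n+1)/2.
Smallest index with value ≥ 14540: n = 171 (giving 14706).
Largest index with value ≤ 77765: n = 393 (giving 77421).
Indices 171 through 393: 223 terms.

223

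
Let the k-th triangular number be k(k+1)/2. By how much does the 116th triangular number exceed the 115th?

Consecutive triangular numbers differ by n: T_{116} − T_{115} = 116.

116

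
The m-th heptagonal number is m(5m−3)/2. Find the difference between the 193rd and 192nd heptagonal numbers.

Consecutive heptagonal numbers differ by 5n − 4: here 5·193 − 4 = 961.

961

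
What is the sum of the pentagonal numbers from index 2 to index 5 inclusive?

74

Σ i(3i−1)/2 = (3Σi² − Σi) / 2 over i = 2..5.
Σi = 15 − 1 = 14 and Σi² = 55 − 1 = 54.
(3·54 − 1·14) / 2 = 148/2 = 74.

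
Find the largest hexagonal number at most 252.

231

Solve n(2n−1) ≤ 252 for integer n.
n = 11 gives 231 ≤ 252, while n = 12 gives 276 > 252; so the answer is 231.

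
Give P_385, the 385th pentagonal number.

385·(3·385 − 1)/2 = 385·1154/2 = 385·577 = 222145.

222145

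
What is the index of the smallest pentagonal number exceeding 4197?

54

Solve n(3n−1)/2 > 4197 for integer n.
The largest n with value ≤ 4197 is 53 (since 4187 ≤ 4197 < 4347), so the first above is n = 54, value 4347.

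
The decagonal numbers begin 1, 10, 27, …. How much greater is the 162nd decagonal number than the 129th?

162·(4·162 − 3) = 104490 and 129·(4·129 − 3) = 66177.
Difference: 104490 − 66177 = 38313.

38313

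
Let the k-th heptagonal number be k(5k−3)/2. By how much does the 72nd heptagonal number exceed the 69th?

1053

72·(5·72 − 3)/2 = 12852 and 69·(5·69 − 3)/2 = 11799.
Difference: 12852 − 11799 = 1053.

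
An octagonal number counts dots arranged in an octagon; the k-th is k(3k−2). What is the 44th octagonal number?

5720

The 44th octagonal number is n(3n−2) with n = 44.
44·(3·44 − 2) = 44·130 = 5720.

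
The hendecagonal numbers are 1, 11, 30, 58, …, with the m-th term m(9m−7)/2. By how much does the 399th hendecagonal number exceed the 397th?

7157

399·(9·399 − 7)/2 = 715008 and 397·(9·397 − 7)/2 = 707851.
Difference: 715008 − 707851 = 7157.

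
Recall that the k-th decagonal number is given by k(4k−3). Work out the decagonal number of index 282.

The 282nd decagonal number is n(4n−3) with n = 282.
282·(4·282 − 3) = 282·1125 = 317250.

317250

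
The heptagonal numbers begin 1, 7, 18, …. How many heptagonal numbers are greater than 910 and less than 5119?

26

The n-th heptagonal number is n(5n−3)/2.
Smallest index with value > 910: n = 20 (giving 970).
Largest index with value < 5119: n = 45 (giving 4995).
Indices 20 through 45: 26 terms.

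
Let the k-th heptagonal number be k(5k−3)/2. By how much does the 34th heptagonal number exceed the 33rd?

166

Consecutive heptagonal numbers differ by 5n − 4: here 5·34 − 4 = 166.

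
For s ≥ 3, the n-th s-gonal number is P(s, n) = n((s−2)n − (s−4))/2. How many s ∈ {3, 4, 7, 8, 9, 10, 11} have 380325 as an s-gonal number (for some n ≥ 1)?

s = 3: P(3, 871) = 379756 and P(3, 872) = 380628; 380325 is not s-gonal.
s = 4: P(4, 616) = 379456 and P(4, 617) = 380689; 380325 is not s-gonal.
s = 7: P(7, 390) = 379665 and P(7, 391) = 381616; 380325 is not s-gonal.
s = 8: P(8, 356) = 379496 and P(8, 357) = 381633; 380325 is not s-gonal.
s = 9: P(9, 330) = 380325. ✓
s = 10: P(10, 308) = 378532 and P(10, 309) = 380997; 380325 is not s-gonal.
s = 11: P(11, 291) = 380046 and P(11, 292) = 382666; 380325 is not s-gonal.
Hits: s ∈ {9} → 1.

1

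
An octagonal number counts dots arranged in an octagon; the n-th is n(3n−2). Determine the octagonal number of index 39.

39·(3·39 − 2) = 39·115 = 4485.

4485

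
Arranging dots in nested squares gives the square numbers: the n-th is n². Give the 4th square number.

4² = 16.

16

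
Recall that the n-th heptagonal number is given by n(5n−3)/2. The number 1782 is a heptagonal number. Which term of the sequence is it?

Set n(5n−3)/2 = 1782, giving 5n² − 3n − 3564 = 0.
The discriminant is 9 + 40·1782 = 71289, and √71289 = 267.
So n = (3 + 267) / 10 = 270/10 = 27.
Check: 27·(5·27 − 3)/2 = 1782. ✓

27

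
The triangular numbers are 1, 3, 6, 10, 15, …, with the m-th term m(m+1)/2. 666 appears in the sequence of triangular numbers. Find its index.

36

Set n(n+1)/2 = 666, giving n² + n − 1332 = 0.
The discriminant is 1 + 8·666 = 5329, and √5329 = 73.
So n = (-1 + 73) / 2 = 72/2 = 36.
Check: 36·37/2 = 666. ✓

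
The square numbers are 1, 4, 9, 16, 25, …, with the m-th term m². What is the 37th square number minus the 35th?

37² = 1369 and 35² = 1225.
Difference: 1369 − 1225 = 144.

144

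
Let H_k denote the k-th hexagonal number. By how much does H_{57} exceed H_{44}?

2613

57·(2·57 − 1) = 6441 and 44·(2·44 − 1) = 3828.
Difference: 6441 − 3828 = 2613.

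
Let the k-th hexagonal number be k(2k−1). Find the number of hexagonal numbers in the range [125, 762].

11

The n-th hexagonal number is n(2n−1).
Smallest index with value ≥ 125: n = 9 (giving 153).
Largest index with value ≤ 762: n = 19 (giving 703).
Indices 9 through 19: 11 terms.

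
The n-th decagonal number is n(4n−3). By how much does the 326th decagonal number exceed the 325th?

Consecutive decagonal numbers differ by 8n − 7: here 8·326 − 7 = 2601.

2601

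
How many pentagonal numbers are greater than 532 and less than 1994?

17

The n-th pentagonal number is n(3n−1)/2.
Smallest index with value > 532: n = 20 (giving 590).
Largest index with value < 1994: n = 36 (giving 1926).
Indices 20 through 36: 17 terms.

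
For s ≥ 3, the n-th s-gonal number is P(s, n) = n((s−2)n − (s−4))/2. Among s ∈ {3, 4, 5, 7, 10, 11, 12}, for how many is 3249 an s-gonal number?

1

s = 3: P(3, 80) = 3240 and P(3, 81) = 3321; 3249 is not s-gonal.
s = 4: P(4, 57) = 3249. ✓
s = 5: P(5, 46) = 3151 and P(5, 47) = 3290; 3249 is not s-gonal.
s = 7: P(7, 36) = 3186 and P(7, 37) = 3367; 3249 is not s-gonal.
s = 10: P(10, 28) = 3052 and P(10, 29) = 3277; 3249 is not s-gonal.
s = 11: P(11, 27) = 3186 and P(11, 28) = 3430; 3249 is not s-gonal.
s = 12: P(12, 25) = 3025 and P(12, 26) = 3276; 3249 is not s-gonal.
Hits: s ∈ {4} → 1.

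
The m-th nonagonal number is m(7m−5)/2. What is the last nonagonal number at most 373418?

Solve n(7n−5)/2 ≤ 373418 for integer n.
n = 326 gives 371151 ≤ 373418, while n = 327 gives 373434 > 373418; so the answer is 371151.

371151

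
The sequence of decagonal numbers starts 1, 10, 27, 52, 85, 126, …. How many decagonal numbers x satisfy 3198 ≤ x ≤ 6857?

The n-th decagonal number is n(4n−3).
Smallest index with value ≥ 3198: n = 29 (giving 3277).
Largest index with value ≤ 6857: n = 41 (giving 6601).
Indices 29 through 41: 13 terms.

13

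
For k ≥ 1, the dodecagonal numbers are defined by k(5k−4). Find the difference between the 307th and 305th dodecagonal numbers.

6112

307·(5·307 − 4) = 470017 and 305·(5·305 − 4) = 463905.
Difference: 470017 − 463905 = 6112.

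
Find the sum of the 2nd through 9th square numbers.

Σ_{i=2}^{9} i² = 285 − 1 = 284.

284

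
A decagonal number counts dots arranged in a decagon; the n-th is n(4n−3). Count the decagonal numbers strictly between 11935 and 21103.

The n-th decagonal number is n(4n−3).
Smallest index with value > 11935: n = 56 (giving 12376).
Largest index with value < 21103: n = 73 (giving 21097).
Indices 56 through 73: 18 terms.

18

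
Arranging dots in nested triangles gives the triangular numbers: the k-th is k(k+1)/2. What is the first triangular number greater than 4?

6

Solve n(n+1)/2 > 4 for integer n.
The largest n with value ≤ 4 is 2 (since 3 ≤ 4 < 6), so the first above is n = 3, value 6.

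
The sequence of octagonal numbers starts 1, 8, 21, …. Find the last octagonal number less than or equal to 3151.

Solve n(3n−2) ≤ 3151 for integer n.
n = 32 gives 3008 ≤ 3151, while n = 33 gives 3201 > 3151; so the answer is 3008.

3008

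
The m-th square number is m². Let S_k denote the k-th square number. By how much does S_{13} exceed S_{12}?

n² − (n−1)² = 2n − 1, so 13² − 12² = 2·13 − 1 = 25.

25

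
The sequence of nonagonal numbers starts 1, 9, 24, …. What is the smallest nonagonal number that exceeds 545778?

Solve n(7n−5)/2 > 545778 for integer n.
The largest n with value ≤ 545778 is 395 (since 545100 ≤ 545778 < 547866), so the first above is n = 396, value 547866.

547866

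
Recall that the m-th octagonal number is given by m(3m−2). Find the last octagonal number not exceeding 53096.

52801

Solve n(3n−2) ≤ 53096 for integer n.
n = 133 gives 52801 ≤ 53096, while n = 134 gives 53600 > 53096; so the answer is 52801.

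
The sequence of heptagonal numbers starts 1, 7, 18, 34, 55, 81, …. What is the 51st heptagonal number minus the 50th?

251

Consecutive heptagonal numbers differ by 5n − 4: here 5·51 − 4 = 251.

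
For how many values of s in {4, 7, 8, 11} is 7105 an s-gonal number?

s = 4: P(4, 84) = 7056 and P(4, 85) = 7225; 7105 is not s-gonal.
s = 7: P(7, 53) = 6943 and P(7, 54) = 7209; 7105 is not s-gonal.
s = 8: P(8, 49) = 7105. ✓
s = 11: P(11, 40) = 7060 and P(11, 41) = 7421; 7105 is not s-gonal.
Hits: s ∈ {8} → 1.

1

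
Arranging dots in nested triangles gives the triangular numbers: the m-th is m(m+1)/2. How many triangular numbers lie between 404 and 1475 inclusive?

26

The n-th triangular number is n(n+1)/2.
Smallest index with value ≥ 404: n = 28 (giving 406).
Largest index with value ≤ 1475: n = 53 (giving 1431).
Indices 28 through 53: 26 terms.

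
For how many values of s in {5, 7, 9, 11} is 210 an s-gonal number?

s = 5: P(5, 12) = 210. ✓
s = 7: P(7, 9) = 189 and P(7, 10) = 235; 210 is not s-gonal.
s = 9: P(9, 8) = 204 and P(9, 9) = 261; 210 is not s-gonal.
s = 11: P(11, 7) = 196 and P(11, 8) = 260; 210 is not s-gonal.
Hits: s ∈ {5} → 1.

1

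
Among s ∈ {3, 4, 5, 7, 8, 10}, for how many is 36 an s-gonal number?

2

s = 3: P(3, 8) = 36. ✓
s = 4: P(4, 6) = 36. ✓
s = 5: P(5, 5) = 35 and P(5, 6) = 51; 36 is not s-gonal.
s = 7: P(7, 4) = 34 and P(7, 5) = 55; 36 is not s-gonal.
s = 8: P(8, 3) = 21 and P(8, 4) = 40; 36 is not s-gonal.
s = 10: P(10, 3) = 27 and P(10, 4) = 52; 36 is not s-gonal.
Hits: s ∈ {3, 4} → 2.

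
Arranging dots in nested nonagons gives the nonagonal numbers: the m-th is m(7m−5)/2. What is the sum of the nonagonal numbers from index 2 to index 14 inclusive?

Σ i(7i−5)/2 = (7Σi² − 5Σi) / 2 over i = 2..14.
Σi = 105 − 1 = 104 and Σi² = 1015 − 1 = 1014.
(7·1014 − 5·104) / 2 = 6578/2 = 3289.

3289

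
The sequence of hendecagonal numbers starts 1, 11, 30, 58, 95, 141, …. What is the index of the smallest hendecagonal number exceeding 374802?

Solve n(9n−7)/2 > 374802 for integer n.
The largest n with value ≤ 374802 is 288 (since 372240 ≤ 374802 < 374833), so the first above is n = 289, value 374833.

289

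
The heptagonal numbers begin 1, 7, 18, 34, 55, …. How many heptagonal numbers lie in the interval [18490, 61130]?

70

The n-th heptagonal number is n(5n−3)/2.
Smallest index with value ≥ 18490: n = 87 (giving 18792).
Largest index with value ≤ 61130: n = 156 (giving 60606).
Indices 87 through 156: 70 terms.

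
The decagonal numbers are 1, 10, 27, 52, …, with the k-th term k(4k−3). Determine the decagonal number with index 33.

4257

33·(4·33 − 3) = 33·129 = 4257.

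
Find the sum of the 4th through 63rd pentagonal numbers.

126990

Σ i(3i−1)/2 = (3Σi² − Σi) / 2 over i = 4..63.
Σi = 2016 − 6 = 2010 and Σi² = 85344 − 14 = 85330.
(3·85330 − 1·2010) / 2 = 253980/2 = 126990.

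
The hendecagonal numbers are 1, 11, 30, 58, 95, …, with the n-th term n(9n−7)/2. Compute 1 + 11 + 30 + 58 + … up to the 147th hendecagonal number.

Σ i(9i−7)/2 = (9Σi² − 7Σi) / 2 over i = 1..147.
Σi = 10878 and Σi² = 1069670.
(9·1069670 − 7·10878) / 2 = 9550884/2 = 4775442.

4775442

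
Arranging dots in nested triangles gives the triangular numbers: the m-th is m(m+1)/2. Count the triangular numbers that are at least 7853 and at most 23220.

The n-th triangular number is n(n+1)/2.
Smallest index with value ≥ 7853: n = 125 (giving 7875).
Largest index with value ≤ 23220: n = 215 (giving 23220).
Indices 125 through 215: 91 terms.

91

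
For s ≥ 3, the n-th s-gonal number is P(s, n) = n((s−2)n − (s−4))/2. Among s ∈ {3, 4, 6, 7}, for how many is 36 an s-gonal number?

s = 3: P(3, 8) = 36. ✓
s = 4: P(4, 6) = 36. ✓
s = 6: P(6, 4) = 28 and P(6, 5) = 45; 36 is not s-gonal.
s = 7: P(7, 4) = 34 and P(7, 5) = 55; 36 is not s-gonal.
Hits: s ∈ {3, 4} → 2.

2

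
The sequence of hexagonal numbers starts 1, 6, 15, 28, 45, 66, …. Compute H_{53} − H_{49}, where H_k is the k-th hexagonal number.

53·(2·53 − 1) = 5565 and 49·(2·49 − 1) = 4753.
Difference: 5565 − 4753 = 812.

812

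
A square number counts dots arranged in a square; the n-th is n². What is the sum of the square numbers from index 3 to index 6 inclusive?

86

Σ_{i=3}^{6} i² = 91 − 5 = 86.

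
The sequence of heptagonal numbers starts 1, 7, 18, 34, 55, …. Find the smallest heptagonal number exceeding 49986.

50197

Solve n(5n−3)/2 > 49986 for integer n.
The largest n with value ≤ 49986 is 141 (since 49491 ≤ 49986 < 50197), so the first above is n = 142, value 50197.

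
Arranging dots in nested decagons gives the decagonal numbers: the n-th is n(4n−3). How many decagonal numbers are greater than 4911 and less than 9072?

12

The n-th decagonal number is n(4n−3).
Smallest index with value > 4911: n = 36 (giving 5076).
Largest index with value < 9072: n = 47 (giving 8695).
Indices 36 through 47: 12 terms.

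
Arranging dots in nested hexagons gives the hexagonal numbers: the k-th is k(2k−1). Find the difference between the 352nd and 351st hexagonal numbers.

1405

Consecutive hexagonal numbers differ by 4n − 3: here 4·352 − 3 = 1405.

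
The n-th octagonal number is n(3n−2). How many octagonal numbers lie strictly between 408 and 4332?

The n-th octagonal number is n(3n−2).
Smallest index with value > 408: n = 13 (giving 481).
Largest index with value < 4332: n = 38 (giving 4256).
Indices 13 through 38: 26 terms.

26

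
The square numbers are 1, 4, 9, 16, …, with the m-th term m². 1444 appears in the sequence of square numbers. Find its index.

38

We need n² = 1444, so n = √1444 = 38.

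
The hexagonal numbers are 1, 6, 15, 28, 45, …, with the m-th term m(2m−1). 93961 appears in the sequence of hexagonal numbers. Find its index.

217

Set n(2n−1) = 93961, giving 2n² − n − 93961 = 0.
The discriminant is 1 + 8·93961 = 751689, and √751689 = 867.
So n = (1 + 867) / 4 = 868/4 = 217.
Check: 217·(2·217 − 1) = 93961. ✓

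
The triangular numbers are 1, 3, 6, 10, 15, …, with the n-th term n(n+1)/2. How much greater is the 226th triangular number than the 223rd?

675

226·227/2 = 25651 and 223·224/2 = 24976.
Difference: 25651 − 24976 = 675.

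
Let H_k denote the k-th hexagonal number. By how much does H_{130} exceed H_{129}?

Consecutive hexagonal numbers differ by 4n − 3: here 4·130 − 3 = 517.

517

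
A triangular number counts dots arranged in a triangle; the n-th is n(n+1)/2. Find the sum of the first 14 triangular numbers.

560

Σ i(i+1)/2 = (Σi² + Σi) / 2 over i = 1..14.
Σi = 105 and Σi² = 1015.
(1·1015 + 1·105) / 2 = 1120/2 = 560.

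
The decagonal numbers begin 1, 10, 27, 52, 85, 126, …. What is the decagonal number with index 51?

10251

The 51st decagonal number is n(4n−3) with n = 51.
51·(4·51 − 3) = 51·201 = 10251.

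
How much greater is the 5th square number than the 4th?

9

n² − (n−1)² = 2n − 1, so 5² − 4² = 2·5 − 1 = 9.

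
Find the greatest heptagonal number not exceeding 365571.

Solve n(5n−3)/2 ≤ 365571 for integer n.
n = 382 gives 364237 ≤ 365571, while n = 383 gives 366148 > 365571; so the answer is 364237.

364237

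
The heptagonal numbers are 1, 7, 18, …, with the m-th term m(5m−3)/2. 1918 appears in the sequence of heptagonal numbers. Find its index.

Set n(5n−3)/2 = 1918, giving 5n² − 3n − 3836 = 0.
The discriminant is 9 + 40·1918 = 76729, and √76729 = 277.
So n = (3 + 277) / 10 = 280/10 = 28.
Check: 28·(5·28 − 3)/2 = 1918. ✓

28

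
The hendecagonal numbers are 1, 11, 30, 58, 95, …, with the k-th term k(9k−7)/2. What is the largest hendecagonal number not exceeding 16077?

15990

Solve n(9n−7)/2 ≤ 16077 for integer n.
n = 60 gives 15990 ≤ 16077, while n = 61 gives 16531 > 16077; so the answer is 15990.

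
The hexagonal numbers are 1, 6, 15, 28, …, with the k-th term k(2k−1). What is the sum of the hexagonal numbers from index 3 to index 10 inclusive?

708

Σ i(2i−1) = 2Σi² − Σi over i = 3..10.
Σi = 55 − 3 = 52 and Σi² = 385 − 5 = 380.
2·380 − 1·52 = 708.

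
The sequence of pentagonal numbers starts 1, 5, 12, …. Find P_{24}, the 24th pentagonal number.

852

24·(3·24 − 1)/2 = 24·71/2 = 852.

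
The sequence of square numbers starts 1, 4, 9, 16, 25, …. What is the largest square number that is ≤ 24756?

Solve n² ≤ 24756 for integer n.
n = 157 gives 24649 ≤ 24756, while n = 158 gives 24964 > 24756; so the answer is 24649.

24649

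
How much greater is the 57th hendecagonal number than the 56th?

Consecutive hendecagonal numbers differ by 9n − 8: here 9·57 − 8 = 505.

505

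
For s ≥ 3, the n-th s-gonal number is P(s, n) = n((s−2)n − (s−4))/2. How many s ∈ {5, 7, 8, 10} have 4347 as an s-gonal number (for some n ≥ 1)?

s = 5: P(5, 54) = 4347. ✓
s = 7: P(7, 42) = 4347. ✓
s = 8: P(8, 38) = 4256 and P(8, 39) = 4485; 4347 is not s-gonal.
s = 10: P(10, 33) = 4257 and P(10, 34) = 4522; 4347 is not s-gonal.
Hits: s ∈ {5, 7} → 2.

2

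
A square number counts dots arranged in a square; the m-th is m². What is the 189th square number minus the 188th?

377

n² − (n−1)² = 2n − 1, so 189² − 188² = 2·189 − 1 = 377.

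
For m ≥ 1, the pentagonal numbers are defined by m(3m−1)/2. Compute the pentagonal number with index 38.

The 38th pentagonal number is n(3n−1)/2 with n = 38.
38·(3·38 − 1)/2 = 38·113/2 = 2147.

2147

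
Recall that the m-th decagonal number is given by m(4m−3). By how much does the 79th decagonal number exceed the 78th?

Consecutive decagonal numbers differ by 8n − 7: here 8·79 − 7 = 625.

625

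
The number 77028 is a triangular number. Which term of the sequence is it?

392

Set n(n+1)/2 = 77028, giving n² + n − 154056 = 0.
So n = (-1 + 785) / 2 = 784/2 = 392.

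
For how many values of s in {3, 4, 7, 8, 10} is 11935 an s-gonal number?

2

s = 3: P(3, 154) = 11935. ✓
s = 4: P(4, 109) = 11881 and P(4, 110) = 12100; 11935 is not s-gonal.
s = 7: P(7, 69) = 11799 and P(7, 70) = 12145; 11935 is not s-gonal.
s = 8: P(8, 63) = 11781 and P(8, 64) = 12160; 11935 is not s-gonal.
s = 10: P(10, 55) = 11935. ✓
Hits: s ∈ {3, 10} → 2.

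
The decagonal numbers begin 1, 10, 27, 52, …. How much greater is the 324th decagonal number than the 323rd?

Consecutive decagonal numbers differ by 8n − 7: here 8·324 − 7 = 2585.

2585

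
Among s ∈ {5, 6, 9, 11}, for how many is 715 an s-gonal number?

s = 5: P(5, 22) = 715. ✓
s = 6: P(6, 19) = 703 and P(6, 20) = 780; 715 is not s-gonal.
s = 9: P(9, 14) = 651 and P(9, 15) = 750; 715 is not s-gonal.
s = 11: P(11, 13) = 715. ✓
Hits: s ∈ {5, 11} → 2.

2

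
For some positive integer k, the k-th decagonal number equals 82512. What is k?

144

Set n(4n−3) = 82512, giving 4n² − 3n − 82512 = 0.
So n = (3 + 1149) / 8 = 1152/8 = 144.
Check: 144·(4·144 − 3) = 82512. ✓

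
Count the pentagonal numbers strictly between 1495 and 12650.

The n-th pentagonal number is n(3n−1)/2.
Smallest index with value > 1495: n = 32 (giving 1520).
Largest index with value < 12650: n = 91 (giving 12376).
Indices 32 through 91: 60 terms.

60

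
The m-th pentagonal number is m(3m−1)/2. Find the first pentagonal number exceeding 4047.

Solve n(3n−1)/2 > 4047 for integer n.
The largest n with value ≤ 4047 is 52 (since 4030 ≤ 4047 < 4187), so the first above is n = 53, value 4187.

4187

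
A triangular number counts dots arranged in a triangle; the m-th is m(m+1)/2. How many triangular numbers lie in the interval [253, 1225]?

The n-th triangular number is n(n+1)/2.
Smallest index with value ≥ 253: n = 22 (giving 253).
Largest index with value ≤ 1225: n = 49 (giving 1225).
Indices 22 through 49: 28 terms.

28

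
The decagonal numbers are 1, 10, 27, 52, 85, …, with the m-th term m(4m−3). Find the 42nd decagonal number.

6930

The 42nd decagonal number is n(4n−3) with n = 42.
42·(4·42 − 3) = 42·165 = 6930.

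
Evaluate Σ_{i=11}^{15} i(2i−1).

Σ i(2i−1) = 2Σi² − Σi over i = 11..15.
Σi = 120 − 55 = 65 and Σi² = 1240 − 385 = 855.
2·855 − 1·65 = 1645.

1645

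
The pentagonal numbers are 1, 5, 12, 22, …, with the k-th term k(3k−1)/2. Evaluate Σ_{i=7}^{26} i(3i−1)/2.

9000

Σ i(3i−1)/2 = (3Σi² − Σi) / 2 over i = 7..26.
Σi = 351 − 21 = 330 and Σi² = 6201 − 91 = 6110.
(3·6110 − 1·330) / 2 = 18000/2 = 9000.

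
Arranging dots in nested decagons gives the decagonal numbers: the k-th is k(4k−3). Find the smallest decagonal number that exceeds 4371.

Solve n(4n−3) > 4371 for integer n.
The largest n with value ≤ 4371 is 33 (since 4257 ≤ 4371 < 4522), so the first above is n = 34, value 4522.

4522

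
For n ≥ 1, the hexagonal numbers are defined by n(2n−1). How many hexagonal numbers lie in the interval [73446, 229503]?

148

The n-th hexagonal number is n(2n−1).
Smallest index with value ≥ 73446: n = 192 (giving 73536).
Largest index with value ≤ 229503: n = 339 (giving 229503).
Indices 192 through 339: 148 terms.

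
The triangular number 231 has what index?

Set n(n+1)/2 = 231, giving n² + n − 462 = 0.
The discriminant is 1 + 8·231 = 1849, and √1849 = 43.
So n = (-1 + 43) / 2 = 42/2 = 21.
Check: 21·22/2 = 231. ✓

21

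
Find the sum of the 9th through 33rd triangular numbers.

Σ i(i+1)/2 = (Σi² + Σi) / 2 over i = 9..33.
Σi = 561 − 36 = 525 and Σi² = 12529 − 204 = 12325.
(1·12325 + 1·525) / 2 = 12850/2 = 6425.

6425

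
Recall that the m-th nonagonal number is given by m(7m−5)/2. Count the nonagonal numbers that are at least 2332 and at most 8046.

The n-th nonagonal number is n(7n−5)/2.
Smallest index with value ≥ 2332: n = 27 (giving 2484).
Largest index with value ≤ 8046: n = 48 (giving 7944).
Indices 27 through 48: 22 terms.

22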